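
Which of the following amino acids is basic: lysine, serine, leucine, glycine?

lysine

K, R, and H are the three residues with basic side chains (ε-amine, guanidinium, and imidazole respectively).
Of the listed options, only lysine belongs to this group.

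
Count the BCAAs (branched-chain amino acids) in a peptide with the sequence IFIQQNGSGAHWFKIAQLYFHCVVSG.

6

Valine (V), leucine (L), and isoleucine (I) are the branched-chain amino acids.
Matching residues: I1, I3, I15, L18, V23, V24.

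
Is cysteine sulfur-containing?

Yes

Only Cys (C) and Met (M) have a sulfur atom in the side chain.
Cysteine is in this group.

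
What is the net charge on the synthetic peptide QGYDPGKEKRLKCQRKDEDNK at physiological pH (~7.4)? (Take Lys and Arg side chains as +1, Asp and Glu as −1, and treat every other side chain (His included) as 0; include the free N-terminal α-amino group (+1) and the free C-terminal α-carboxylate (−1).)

Positive (K, R): K7, K9, R10, K12, R15, K16, K21 → +7.
Negative (D, E): D4, E8, D17, E18, D19 → −5.
The N-terminus (+1) and C-terminus (−1) cancel.
Net charge = (+7) + (−5) = +2.

+2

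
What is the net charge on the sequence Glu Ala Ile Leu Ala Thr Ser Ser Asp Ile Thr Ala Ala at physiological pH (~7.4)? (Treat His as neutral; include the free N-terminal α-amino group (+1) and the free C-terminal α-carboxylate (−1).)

-2

Near pH 7.4, K and R contribute +1 each, D and E contribute −1 each, and every other side chain (His included, as stated) is uncharged.
Positive (K, R): none → +0.
Negative (D, E): Glu1, Asp9 → −2.
The N-terminus (+1) and C-terminus (−1) cancel.
Net charge = (+0) + (−2) = −2.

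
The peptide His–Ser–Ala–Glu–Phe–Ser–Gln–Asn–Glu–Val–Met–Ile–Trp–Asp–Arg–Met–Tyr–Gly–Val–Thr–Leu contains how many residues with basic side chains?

The basic amino acids are Lys (K), Arg (R), and His (H).
Matching residues: His1, Arg15.

2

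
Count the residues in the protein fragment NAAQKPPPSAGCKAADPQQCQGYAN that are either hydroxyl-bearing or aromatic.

2

Hydroxyl-bearing: S, T, Y. Aromatic: F, W, Y.
Hydroxyl-bearing residues here: S9, Y23 (2).
Aromatic residues here: Y23 (1).
Y is in both groups, so the 1 Y residue must not be double-counted.
Total = 2 + 1 − 1 = 2.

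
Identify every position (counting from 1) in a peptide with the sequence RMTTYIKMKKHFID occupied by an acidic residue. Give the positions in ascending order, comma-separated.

The acidic residues are Asp (D) and Glu (E), whose side chains end in a carboxylate group.
Matching residues: D14.

14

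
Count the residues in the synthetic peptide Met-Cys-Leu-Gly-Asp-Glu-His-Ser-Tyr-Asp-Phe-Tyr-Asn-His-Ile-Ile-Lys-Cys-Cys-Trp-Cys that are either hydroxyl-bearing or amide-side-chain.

4

Hydroxyl-bearing: S, T, Y. Amide-side-chain: N, Q.
Hydroxyl-bearing residues here: Ser8, Tyr9, Tyr12 (3).
Amide-side-chain residues here: Asn13 (1).
The two groups share no amino acid, so total = 3 + 1 = 4.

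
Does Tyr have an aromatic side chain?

Yes

Phenylalanine (F), tryptophan (W), and tyrosine (Y) have aromatic ring side chains.
Tyrosine is in this group.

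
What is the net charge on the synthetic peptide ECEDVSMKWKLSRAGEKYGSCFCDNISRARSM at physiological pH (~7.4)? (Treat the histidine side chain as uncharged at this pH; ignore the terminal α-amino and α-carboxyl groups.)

+1

Near pH 7.4, K and R contribute +1 each, D and E contribute −1 each, and every other side chain (His included, as stated) is uncharged.
Positive (K, R): K8, K10, R13, K17, R28, R30 → +6.
Negative (D, E): E1, E3, D4, E16, D24 → −5.
Net charge = (+6) + (−5) = +1.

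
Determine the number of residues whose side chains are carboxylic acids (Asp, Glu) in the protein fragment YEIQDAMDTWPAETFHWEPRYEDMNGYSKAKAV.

Matching residues: E2, D5, D8, E13, E18, E22, D23.

7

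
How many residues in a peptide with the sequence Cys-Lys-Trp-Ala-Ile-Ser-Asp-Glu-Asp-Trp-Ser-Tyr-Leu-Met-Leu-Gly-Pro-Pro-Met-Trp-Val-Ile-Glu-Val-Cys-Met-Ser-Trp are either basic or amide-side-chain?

1

Basic: H, K, R. Amide-side-chain: N, Q.
Basic residues here: Lys2 (1).
Amide-side-chain residues here: none (0).
The two groups share no amino acid, so total = 1 + 0 = 1.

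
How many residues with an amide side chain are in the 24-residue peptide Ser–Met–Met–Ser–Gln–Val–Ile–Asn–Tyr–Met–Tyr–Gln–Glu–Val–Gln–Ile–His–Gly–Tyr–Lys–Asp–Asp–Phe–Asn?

Asparagine (N) and glutamine (Q) have uncharged amide side chains.
Matching residues: Gln5, Asn8, Gln12, Gln15, Asn24.

5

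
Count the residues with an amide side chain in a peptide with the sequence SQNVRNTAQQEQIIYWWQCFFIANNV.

The amide-side-chain residues are Asn (N) and Gln (Q).
Matching residues: Q2, N3, N6, Q9, Q10, Q12, Q18, N24, N25.

9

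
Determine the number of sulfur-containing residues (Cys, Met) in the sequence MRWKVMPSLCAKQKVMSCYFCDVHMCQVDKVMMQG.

10

Matching residues: M1, M6, C10, M16, C18, C21, M25, C26, M32, M33.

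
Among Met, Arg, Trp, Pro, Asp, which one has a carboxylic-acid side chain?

Asp

Only D (aspartate) and E (glutamate) carry a side-chain carboxylic acid.
Of the listed options, only Asp belongs to this group.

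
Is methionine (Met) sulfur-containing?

The sulfur-bearing residues are cysteine (–SH) and methionine (–S–CH₃).
Methionine is in this group.

Yes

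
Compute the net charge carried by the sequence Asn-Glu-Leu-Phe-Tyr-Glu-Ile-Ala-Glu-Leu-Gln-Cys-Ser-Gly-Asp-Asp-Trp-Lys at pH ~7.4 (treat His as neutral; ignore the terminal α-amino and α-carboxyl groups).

Near pH 7.4, K and R contribute +1 each, D and E contribute −1 each, and every other side chain (His included, as stated) is uncharged.
Positive (K, R): Lys18 → +1.
Negative (D, E): Glu2, Glu6, Glu9, Asp15, Asp16 → −5.
Net charge = (+1) + (−5) = −4.

-4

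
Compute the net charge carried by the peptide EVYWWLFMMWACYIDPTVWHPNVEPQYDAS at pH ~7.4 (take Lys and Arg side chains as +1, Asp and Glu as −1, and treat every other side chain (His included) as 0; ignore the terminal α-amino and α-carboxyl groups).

-4

Positive (K, R): none → +0.
Negative (D, E): E1, D15, E24, D28 → −4.
Net charge = (+0) + (−4) = −4.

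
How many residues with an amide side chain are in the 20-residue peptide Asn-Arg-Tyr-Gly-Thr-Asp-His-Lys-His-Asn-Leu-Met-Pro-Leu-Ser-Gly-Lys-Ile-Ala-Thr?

Only N (asparagine) and Q (glutamine) carry a side-chain carboxamide.
Matching residues: Asn1, Asn10.

2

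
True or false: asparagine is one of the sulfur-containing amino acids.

The sulfur-bearing residues are cysteine (–SH) and methionine (–S–CH₃).
Asparagine is not in this group.

False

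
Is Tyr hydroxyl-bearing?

Yes

The –OH-bearing residues are Ser, Thr (aliphatic alcohols), and Tyr (phenol).
Tyrosine is in this group.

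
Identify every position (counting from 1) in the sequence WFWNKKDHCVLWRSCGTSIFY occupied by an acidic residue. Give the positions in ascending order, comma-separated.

Only D (aspartate) and E (glutamate) carry a side-chain carboxylic acid.
Matching residues: D7.

7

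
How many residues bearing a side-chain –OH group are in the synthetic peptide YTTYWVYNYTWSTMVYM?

10

Serine (S), threonine (T), and tyrosine (Y) each carry a hydroxyl group on the side chain.
Matching residues: Y1, T2, T3, Y4, Y7, Y9, T10, S12, T13, Y16.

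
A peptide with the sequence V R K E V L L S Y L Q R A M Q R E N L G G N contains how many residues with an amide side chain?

4

The amide-side-chain residues are Asn (N) and Gln (Q).
Matching residues: Q11, Q15, N18, N22.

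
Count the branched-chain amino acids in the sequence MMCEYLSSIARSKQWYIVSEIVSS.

6

Valine (V), leucine (L), and isoleucine (I) are the branched-chain amino acids.
Matching residues: L6, I9, I17, V18, I21, V22.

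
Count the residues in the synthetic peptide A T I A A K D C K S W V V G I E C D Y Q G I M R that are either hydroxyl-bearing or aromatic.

Hydroxyl-bearing: S, T, Y. Aromatic: F, W, Y.
Hydroxyl-bearing residues here: T2, S10, Y19 (3).
Aromatic residues here: W11, Y19 (2).
Y is in both groups, so the 1 Y residue must not be double-counted.
Total = 3 + 2 − 1 = 4.

4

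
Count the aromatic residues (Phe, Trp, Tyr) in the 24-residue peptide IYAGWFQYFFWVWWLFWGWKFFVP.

14

Matching residues: Y2, W5, F6, Y8, F9, F10, W11, W13, W14, F16, W17, W19, F21, F22.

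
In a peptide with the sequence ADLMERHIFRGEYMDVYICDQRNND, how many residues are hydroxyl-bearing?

2

S, T, and Y are the three residues with a side-chain hydroxyl.
Matching residues: Y13, Y17.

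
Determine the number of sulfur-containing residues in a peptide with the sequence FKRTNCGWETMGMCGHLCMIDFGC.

Cysteine (C, thiol) and methionine (M, thioether) are the two sulfur-containing amino acids.
Matching residues: C6, M11, M13, C14, C18, M19, C24.

7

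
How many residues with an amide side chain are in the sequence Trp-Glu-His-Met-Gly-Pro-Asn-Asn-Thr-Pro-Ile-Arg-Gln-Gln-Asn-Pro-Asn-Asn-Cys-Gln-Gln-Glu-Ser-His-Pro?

Asparagine (N) and glutamine (Q) have uncharged amide side chains.
Matching residues: Asn7, Asn8, Gln13, Gln14, Asn15, Asn17, Asn18, Gln20, Gln21.

9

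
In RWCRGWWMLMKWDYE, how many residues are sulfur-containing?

Only Cys (C) and Met (M) have a sulfur atom in the side chain.
Matching residues: C3, M8, M10.

3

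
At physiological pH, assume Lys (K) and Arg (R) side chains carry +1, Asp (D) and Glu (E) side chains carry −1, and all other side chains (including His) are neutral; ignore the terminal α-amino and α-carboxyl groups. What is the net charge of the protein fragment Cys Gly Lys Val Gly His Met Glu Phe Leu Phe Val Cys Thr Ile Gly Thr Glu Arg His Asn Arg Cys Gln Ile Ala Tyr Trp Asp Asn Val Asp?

-1

Positive (K, R): Lys3, Arg19, Arg22 → +3.
Negative (D, E): Glu8, Glu18, Asp29, Asp32 → −4.
Net charge = (+3) + (−4) = −1.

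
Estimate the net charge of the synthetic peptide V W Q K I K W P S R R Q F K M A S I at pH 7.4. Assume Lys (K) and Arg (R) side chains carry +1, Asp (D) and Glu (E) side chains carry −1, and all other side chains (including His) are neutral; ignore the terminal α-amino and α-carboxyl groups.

Positive (K, R): K4, K6, R10, R11, K14 → +5.
Negative (D, E): none → −0.
Net charge = (+5) + (−0) = +5.

+5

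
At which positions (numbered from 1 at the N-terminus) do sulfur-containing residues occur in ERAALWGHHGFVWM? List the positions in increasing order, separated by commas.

Cysteine (C, thiol) and methionine (M, thioether) are the two sulfur-containing amino acids.
Matching residues: M14.

14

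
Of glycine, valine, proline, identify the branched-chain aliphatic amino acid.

valine

The BCAAs are Val, Leu, and Ile — aliphatic side chains with a branch point.
Of the listed options, only valine belongs to this group.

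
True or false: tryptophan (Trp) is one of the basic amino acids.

False

Lysine (K), arginine (R), and histidine (H) have basic, nitrogen-containing side chains.
Tryptophan is not in this group.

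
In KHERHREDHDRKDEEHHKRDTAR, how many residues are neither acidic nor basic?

Acidic: D, E. Basic: K, R, H. All other residues are neither.
Matching residues: T21, A22.

2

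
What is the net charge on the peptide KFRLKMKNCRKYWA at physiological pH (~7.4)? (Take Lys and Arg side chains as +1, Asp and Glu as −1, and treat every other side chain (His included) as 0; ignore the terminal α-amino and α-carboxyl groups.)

Positive (K, R): K1, R3, K5, K7, R10, K11 → +6.
Negative (D, E): none → −0.
Net charge = (+6) + (−0) = +6.

+6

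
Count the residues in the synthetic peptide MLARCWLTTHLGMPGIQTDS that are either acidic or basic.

Acidic: D, E. Basic: H, K, R.
Acidic residues here: D19 (1).
Basic residues here: R4, H10 (2).
The two groups share no amino acid, so total = 1 + 2 = 3.

3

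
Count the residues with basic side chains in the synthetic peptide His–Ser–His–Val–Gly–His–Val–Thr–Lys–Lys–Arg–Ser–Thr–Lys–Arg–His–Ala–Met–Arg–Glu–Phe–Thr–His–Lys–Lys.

K, R, and H are the three residues with basic side chains (ε-amine, guanidinium, and imidazole respectively).
Matching residues: His1, His3, His6, Lys9, Lys10, Arg11, Lys14, Arg15, His16, Arg19, His23, Lys24, Lys25.

13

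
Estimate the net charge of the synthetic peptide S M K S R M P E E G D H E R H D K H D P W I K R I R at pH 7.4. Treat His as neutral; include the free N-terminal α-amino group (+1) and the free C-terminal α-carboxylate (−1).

+1

The side chains ionized at physiological pH are Lys/Arg (+1) and Asp/Glu (−1); with His treated as neutral, nothing else contributes.
Positive (K, R): K3, R5, R14, K17, K23, R24, R26 → +7.
Negative (D, E): E8, E9, D11, E13, D16, D19 → −6.
The N-terminus (+1) and C-terminus (−1) cancel.
Net charge = (+7) + (−6) = +1.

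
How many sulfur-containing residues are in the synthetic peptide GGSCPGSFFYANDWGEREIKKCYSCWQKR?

3

The sulfur-bearing residues are cysteine (–SH) and methionine (–S–CH₃).
Matching residues: C4, C22, C25.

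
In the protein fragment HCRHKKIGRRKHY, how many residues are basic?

The basic amino acids are Lys (K), Arg (R), and His (H).
Matching residues: H1, R3, H4, K5, K6, R9, R10, K11, H12.

9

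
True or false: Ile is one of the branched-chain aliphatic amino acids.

True

Valine (V), leucine (L), and isoleucine (I) are the branched-chain amino acids.
Isoleucine is in this group.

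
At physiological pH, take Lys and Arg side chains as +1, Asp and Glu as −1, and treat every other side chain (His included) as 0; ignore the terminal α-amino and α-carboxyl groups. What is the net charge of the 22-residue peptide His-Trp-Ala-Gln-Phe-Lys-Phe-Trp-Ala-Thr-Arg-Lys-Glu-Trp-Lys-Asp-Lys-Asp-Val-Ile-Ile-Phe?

Positive (K, R): Lys6, Arg11, Lys12, Lys15, Lys17 → +5.
Negative (D, E): Glu13, Asp16, Asp18 → −3.
Net charge = (+5) + (−3) = +2.

+2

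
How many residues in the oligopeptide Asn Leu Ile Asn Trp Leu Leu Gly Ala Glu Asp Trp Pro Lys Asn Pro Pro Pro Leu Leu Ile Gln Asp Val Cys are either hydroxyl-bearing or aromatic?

2

Hydroxyl-bearing: S, T, Y. Aromatic: F, W, Y.
Hydroxyl-bearing residues here: none (0).
Aromatic residues here: Trp5, Trp12 (2).
(Y belongs to both groups, but none appear in this sequence.) Total = 0 + 2 = 2.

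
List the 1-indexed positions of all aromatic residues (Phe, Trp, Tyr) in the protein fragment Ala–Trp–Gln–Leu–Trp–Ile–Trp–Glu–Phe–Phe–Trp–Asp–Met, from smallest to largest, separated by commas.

Matching residues: Trp2, Trp5, Trp7, Phe9, Phe10, Trp11.

2, 5, 7, 9, 10, 11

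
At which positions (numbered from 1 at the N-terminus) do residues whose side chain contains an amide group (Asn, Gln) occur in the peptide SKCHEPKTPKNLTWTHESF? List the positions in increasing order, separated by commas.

11

Matching residues: N11.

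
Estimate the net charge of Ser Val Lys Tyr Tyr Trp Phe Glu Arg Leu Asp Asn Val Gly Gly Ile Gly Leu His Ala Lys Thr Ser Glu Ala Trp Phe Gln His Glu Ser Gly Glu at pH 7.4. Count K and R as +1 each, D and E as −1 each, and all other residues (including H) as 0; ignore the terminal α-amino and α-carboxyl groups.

Positive (K, R): Lys3, Arg9, Lys21 → +3.
Negative (D, E): Glu8, Asp11, Glu24, Glu30, Glu33 → −5.
Net charge = (+3) + (−5) = −2.

-2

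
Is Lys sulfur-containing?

No

Only Cys (C) and Met (M) have a sulfur atom in the side chain.
Lysine is not in this group.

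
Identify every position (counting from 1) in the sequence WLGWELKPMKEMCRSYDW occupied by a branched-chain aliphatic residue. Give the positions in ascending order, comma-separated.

2, 6

V, L, and I make up the branched-chain aliphatic group.
Matching residues: L2, L6.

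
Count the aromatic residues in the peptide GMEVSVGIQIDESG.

The aromatic amino acids are Phe (F, benzyl), Trp (W, indole), and Tyr (Y, phenol).
None of the 14 residues belong to this group.

0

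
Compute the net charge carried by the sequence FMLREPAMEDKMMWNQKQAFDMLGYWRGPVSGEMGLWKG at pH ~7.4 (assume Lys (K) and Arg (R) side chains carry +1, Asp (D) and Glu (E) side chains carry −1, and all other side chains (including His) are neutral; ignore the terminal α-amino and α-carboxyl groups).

0

Positive (K, R): R4, K11, K17, R27, K38 → +5.
Negative (D, E): E5, E9, D10, D21, E33 → −5.
Net charge = (+5) + (−5) = 0.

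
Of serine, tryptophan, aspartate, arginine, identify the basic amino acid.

Lysine (K), arginine (R), and histidine (H) have basic, nitrogen-containing side chains.
Of the listed options, only arginine belongs to this group.

arginine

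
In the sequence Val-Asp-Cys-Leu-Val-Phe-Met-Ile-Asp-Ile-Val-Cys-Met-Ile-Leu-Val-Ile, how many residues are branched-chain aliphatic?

10

V, L, and I make up the branched-chain aliphatic group.
Matching residues: Val1, Leu4, Val5, Ile8, Ile10, Val11, Ile14, Leu15, Val16, Ile17.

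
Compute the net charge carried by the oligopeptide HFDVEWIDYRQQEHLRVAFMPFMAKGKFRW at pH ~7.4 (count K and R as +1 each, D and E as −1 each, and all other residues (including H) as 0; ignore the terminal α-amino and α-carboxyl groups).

+1

Positive (K, R): R10, R16, K25, K27, R29 → +5.
Negative (D, E): D3, E5, D8, E13 → −4.
Net charge = (+5) + (−4) = +1.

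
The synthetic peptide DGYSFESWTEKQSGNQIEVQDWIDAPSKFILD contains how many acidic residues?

Aspartate (D) and glutamate (E) have carboxylic-acid side chains and are the acidic amino acids.
Matching residues: D1, E6, E10, E18, D21, D24, D32.

7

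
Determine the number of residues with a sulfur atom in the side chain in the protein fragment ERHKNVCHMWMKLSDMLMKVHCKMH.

Only Cys (C) and Met (M) have a sulfur atom in the side chain.
Matching residues: C7, M9, M11, M16, M18, C22, M24.

7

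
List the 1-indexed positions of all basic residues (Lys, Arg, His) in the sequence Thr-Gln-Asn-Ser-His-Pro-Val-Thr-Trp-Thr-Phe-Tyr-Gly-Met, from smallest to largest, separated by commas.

Matching residues: His5.

5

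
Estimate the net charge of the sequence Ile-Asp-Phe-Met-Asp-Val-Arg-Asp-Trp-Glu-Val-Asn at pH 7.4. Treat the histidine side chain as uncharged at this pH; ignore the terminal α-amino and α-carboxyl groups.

-3

The side chains ionized at physiological pH are Lys/Arg (+1) and Asp/Glu (−1); with His treated as neutral, nothing else contributes.
Positive (K, R): Arg7 → +1.
Negative (D, E): Asp2, Asp5, Asp8, Glu10 → −4.
Net charge = (+1) + (−4) = −3.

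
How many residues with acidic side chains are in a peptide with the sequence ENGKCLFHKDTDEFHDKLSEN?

6

Only D (aspartate) and E (glutamate) carry a side-chain carboxylic acid.
Matching residues: E1, D10, D12, E13, D16, E20.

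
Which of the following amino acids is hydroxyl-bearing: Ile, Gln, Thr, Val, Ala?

The –OH-bearing residues are Ser, Thr (aliphatic alcohols), and Tyr (phenol).
Of the listed options, only Thr belongs to this group.

Thr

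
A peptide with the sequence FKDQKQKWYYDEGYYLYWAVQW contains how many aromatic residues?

9

F, W, and Y each carry an aromatic ring on the side chain.
Matching residues: F1, W8, Y9, Y10, Y14, Y15, Y17, W18, W22.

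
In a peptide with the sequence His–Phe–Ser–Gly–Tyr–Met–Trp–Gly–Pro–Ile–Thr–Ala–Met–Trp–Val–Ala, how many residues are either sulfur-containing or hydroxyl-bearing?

5

Sulfur-containing: C, M. Hydroxyl-bearing: S, T, Y.
Sulfur-containing residues here: Met6, Met13 (2).
Hydroxyl-bearing residues here: Ser3, Tyr5, Thr11 (3).
The two groups share no amino acid, so total = 2 + 3 = 5.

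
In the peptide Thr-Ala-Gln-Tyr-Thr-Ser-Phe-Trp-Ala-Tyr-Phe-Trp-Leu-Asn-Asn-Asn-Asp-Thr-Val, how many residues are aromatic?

F, W, and Y each carry an aromatic ring on the side chain.
Matching residues: Tyr4, Phe7, Trp8, Tyr10, Phe11, Trp12.

6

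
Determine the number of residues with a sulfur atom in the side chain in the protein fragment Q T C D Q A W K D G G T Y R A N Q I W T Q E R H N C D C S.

The sulfur-bearing residues are cysteine (–SH) and methionine (–S–CH₃).
Matching residues: C3, C26, C28.

3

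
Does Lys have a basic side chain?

Yes

The basic amino acids are Lys (K), Arg (R), and His (H).
Lysine is in this group.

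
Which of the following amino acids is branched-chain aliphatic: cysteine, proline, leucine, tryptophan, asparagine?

leucine

Valine (V), leucine (L), and isoleucine (I) are the branched-chain amino acids.
Of the listed options, only leucine belongs to this group.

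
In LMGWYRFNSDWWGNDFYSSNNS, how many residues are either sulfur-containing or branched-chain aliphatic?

2

Sulfur-containing: C, M. Branched-chain aliphatic: I, L, V.
Sulfur-containing residues here: M2 (1).
Branched-chain aliphatic residues here: L1 (1).
The two groups share no amino acid, so total = 1 + 1 = 2.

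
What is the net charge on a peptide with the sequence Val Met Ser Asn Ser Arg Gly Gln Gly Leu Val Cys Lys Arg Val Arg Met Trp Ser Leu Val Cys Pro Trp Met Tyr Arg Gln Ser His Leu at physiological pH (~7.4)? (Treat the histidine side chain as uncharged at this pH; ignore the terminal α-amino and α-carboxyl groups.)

+5

The side chains ionized at physiological pH are Lys/Arg (+1) and Asp/Glu (−1); with His treated as neutral, nothing else contributes.
Positive (K, R): Arg6, Lys13, Arg14, Arg16, Arg27 → +5.
Negative (D, E): none → −0.
Net charge = (+5) + (−0) = +5.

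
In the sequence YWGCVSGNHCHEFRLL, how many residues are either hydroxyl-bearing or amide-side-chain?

3

Hydroxyl-bearing: S, T, Y. Amide-side-chain: N, Q.
Hydroxyl-bearing residues here: Y1, S6 (2).
Amide-side-chain residues here: N8 (1).
The two groups share no amino acid, so total = 2 + 1 = 3.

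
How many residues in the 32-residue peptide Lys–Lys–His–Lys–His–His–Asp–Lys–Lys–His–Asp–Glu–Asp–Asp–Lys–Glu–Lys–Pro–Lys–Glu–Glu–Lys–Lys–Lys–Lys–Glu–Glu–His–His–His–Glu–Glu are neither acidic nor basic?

Acidic: D, E. Basic: K, R, H. All other residues are neither.
Matching residues: Pro18.

1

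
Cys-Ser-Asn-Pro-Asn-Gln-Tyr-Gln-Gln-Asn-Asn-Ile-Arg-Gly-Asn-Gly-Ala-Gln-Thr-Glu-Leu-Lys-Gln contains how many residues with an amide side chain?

10

Asparagine (N) and glutamine (Q) have uncharged amide side chains.
Matching residues: Asn3, Asn5, Gln6, Gln8, Gln9, Asn10, Asn11, Asn15, Gln18, Gln23.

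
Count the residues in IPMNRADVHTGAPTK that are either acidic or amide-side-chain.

Acidic: D, E. Amide-side-chain: N, Q.
Acidic residues here: D7 (1).
Amide-side-chain residues here: N4 (1).
The two groups share no amino acid, so total = 1 + 1 = 2.

2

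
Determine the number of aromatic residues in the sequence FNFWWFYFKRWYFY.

11

The aromatic amino acids are Phe (F, benzyl), Trp (W, indole), and Tyr (Y, phenol).
Matching residues: F1, F3, W4, W5, F6, Y7, F8, W11, Y12, F13, Y14.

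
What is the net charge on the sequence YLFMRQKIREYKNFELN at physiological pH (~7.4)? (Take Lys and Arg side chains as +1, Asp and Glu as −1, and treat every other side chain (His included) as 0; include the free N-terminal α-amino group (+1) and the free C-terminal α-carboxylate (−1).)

Positive (K, R): R5, K7, R9, K12 → +4.
Negative (D, E): E10, E15 → −2.
The N-terminus (+1) and C-terminus (−1) cancel.
Net charge = (+4) + (−2) = +2.

+2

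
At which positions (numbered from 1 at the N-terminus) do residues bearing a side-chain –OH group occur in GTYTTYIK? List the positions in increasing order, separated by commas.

2, 3, 4, 5, 6

The –OH-bearing residues are Ser, Thr (aliphatic alcohols), and Tyr (phenol).
Matching residues: T2, Y3, T4, T5, Y6.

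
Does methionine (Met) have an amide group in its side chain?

No

The amide-side-chain residues are Asn (N) and Gln (Q).
Methionine is not in this group.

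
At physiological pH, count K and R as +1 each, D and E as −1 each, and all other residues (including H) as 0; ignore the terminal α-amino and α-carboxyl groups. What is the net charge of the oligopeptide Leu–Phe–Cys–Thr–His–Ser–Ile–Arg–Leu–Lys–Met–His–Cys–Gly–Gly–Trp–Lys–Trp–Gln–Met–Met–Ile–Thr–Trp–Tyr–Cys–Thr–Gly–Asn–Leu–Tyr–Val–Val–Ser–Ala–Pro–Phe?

+3

Positive (K, R): Arg8, Lys10, Lys17 → +3.
Negative (D, E): none → −0.
Net charge = (+3) + (−0) = +3.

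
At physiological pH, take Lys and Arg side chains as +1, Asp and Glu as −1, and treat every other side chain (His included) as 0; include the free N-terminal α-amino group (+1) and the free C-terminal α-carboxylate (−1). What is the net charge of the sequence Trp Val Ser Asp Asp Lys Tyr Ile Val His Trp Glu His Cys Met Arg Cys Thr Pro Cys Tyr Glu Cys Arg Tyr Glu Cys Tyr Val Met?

Positive (K, R): Lys6, Arg16, Arg24 → +3.
Negative (D, E): Asp4, Asp5, Glu12, Glu22, Glu26 → −5.
The N-terminus (+1) and C-terminus (−1) cancel.
Net charge = (+3) + (−5) = −2.

-2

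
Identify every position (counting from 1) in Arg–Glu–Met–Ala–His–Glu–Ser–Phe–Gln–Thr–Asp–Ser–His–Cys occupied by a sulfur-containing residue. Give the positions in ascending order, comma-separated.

3, 14

Only Cys (C) and Met (M) have a sulfur atom in the side chain.
Matching residues: Met3, Cys14.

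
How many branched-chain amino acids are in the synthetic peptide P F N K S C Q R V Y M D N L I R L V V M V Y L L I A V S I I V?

The BCAAs are Val, Leu, and Ile — aliphatic side chains with a branch point.
Matching residues: V9, L14, I15, L17, V18, V19, V21, L23, L24, I25, V27, I29, I30, V31.

14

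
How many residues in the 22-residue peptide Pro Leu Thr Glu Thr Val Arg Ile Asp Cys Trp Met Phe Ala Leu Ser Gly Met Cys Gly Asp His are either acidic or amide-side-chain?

3

Acidic: D, E. Amide-side-chain: N, Q.
Acidic residues here: Glu4, Asp9, Asp21 (3).
Amide-side-chain residues here: none (0).
The two groups share no amino acid, so total = 3 + 0 = 3.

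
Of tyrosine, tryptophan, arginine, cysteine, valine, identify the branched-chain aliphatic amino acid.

valine

The BCAAs are Val, Leu, and Ile — aliphatic side chains with a branch point.
Of the listed options, only valine belongs to this group.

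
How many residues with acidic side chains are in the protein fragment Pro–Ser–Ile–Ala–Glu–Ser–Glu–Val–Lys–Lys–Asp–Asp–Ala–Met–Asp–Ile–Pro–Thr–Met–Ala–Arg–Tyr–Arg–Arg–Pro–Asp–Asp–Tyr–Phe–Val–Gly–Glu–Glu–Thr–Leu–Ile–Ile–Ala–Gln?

Only D (aspartate) and E (glutamate) carry a side-chain carboxylic acid.
Matching residues: Glu5, Glu7, Asp11, Asp12, Asp15, Asp26, Asp27, Glu32, Glu33.

9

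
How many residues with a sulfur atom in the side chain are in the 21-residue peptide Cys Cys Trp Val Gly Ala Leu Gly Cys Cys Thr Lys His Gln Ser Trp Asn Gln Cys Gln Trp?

5

Cysteine (C, thiol) and methionine (M, thioether) are the two sulfur-containing amino acids.
Matching residues: Cys1, Cys2, Cys9, Cys10, Cys19.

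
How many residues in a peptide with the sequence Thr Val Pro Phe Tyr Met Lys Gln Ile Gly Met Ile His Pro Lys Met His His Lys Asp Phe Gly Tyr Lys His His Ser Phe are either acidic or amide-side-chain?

2

Acidic: D, E. Amide-side-chain: N, Q.
Acidic residues here: Asp20 (1).
Amide-side-chain residues here: Gln8 (1).
The two groups share no amino acid, so total = 1 + 1 = 2.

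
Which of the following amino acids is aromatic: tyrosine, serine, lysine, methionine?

tyrosine

The aromatic amino acids are Phe (F, benzyl), Trp (W, indole), and Tyr (Y, phenol).
Of the listed options, only tyrosine belongs to this group.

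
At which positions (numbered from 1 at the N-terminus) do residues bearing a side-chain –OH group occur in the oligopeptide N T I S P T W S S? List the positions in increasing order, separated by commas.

Serine (S), threonine (T), and tyrosine (Y) each carry a hydroxyl group on the side chain.
Matching residues: T2, S4, T6, S8, S9.

2, 4, 6, 8, 9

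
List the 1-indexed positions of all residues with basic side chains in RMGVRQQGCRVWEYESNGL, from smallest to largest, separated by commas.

Lysine (K), arginine (R), and histidine (H) have basic, nitrogen-containing side chains.
Matching residues: R1, R5, R10.

1, 5, 10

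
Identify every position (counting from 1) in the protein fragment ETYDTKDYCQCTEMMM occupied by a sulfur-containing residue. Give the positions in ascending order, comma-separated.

9, 11, 14, 15, 16

Only Cys (C) and Met (M) have a sulfur atom in the side chain.
Matching residues: C9, C11, M14, M15, M16.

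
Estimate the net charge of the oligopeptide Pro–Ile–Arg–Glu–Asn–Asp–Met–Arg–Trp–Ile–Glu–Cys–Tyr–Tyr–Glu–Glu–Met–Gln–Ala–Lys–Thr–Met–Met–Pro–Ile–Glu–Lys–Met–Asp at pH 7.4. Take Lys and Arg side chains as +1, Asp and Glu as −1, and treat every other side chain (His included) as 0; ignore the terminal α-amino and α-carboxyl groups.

-3

Positive (K, R): Arg3, Arg8, Lys20, Lys27 → +4.
Negative (D, E): Glu4, Asp6, Glu11, Glu15, Glu16, Glu26, Asp29 → −7.
Net charge = (+4) + (−7) = −3.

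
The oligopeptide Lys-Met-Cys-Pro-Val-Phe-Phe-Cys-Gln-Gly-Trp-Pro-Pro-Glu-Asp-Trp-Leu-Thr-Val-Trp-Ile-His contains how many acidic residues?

2

The acidic residues are Asp (D) and Glu (E), whose side chains end in a carboxylate group.
Matching residues: Glu14, Asp15.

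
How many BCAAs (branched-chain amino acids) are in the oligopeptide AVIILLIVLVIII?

12

Valine (V), leucine (L), and isoleucine (I) are the branched-chain amino acids.
Matching residues: V2, I3, I4, L5, L6, I7, V8, L9, V10, I11, I12, I13.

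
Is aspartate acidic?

Yes

Only D (aspartate) and E (glutamate) carry a side-chain carboxylic acid.
Aspartate is in this group.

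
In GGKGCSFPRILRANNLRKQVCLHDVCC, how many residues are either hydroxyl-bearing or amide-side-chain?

4

Hydroxyl-bearing: S, T, Y. Amide-side-chain: N, Q.
Hydroxyl-bearing residues here: S6 (1).
Amide-side-chain residues here: N14, N15, Q19 (3).
The two groups share no amino acid, so total = 1 + 3 = 4.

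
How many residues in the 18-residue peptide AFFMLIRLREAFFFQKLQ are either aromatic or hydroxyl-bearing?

5

Aromatic: F, W, Y. Hydroxyl-bearing: S, T, Y.
Aromatic residues here: F2, F3, F12, F13, F14 (5).
Hydroxyl-bearing residues here: none (0).
(Y belongs to both groups, but none appear in this sequence.) Total = 5 + 0 = 5.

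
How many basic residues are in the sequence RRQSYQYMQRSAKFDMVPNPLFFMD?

4

The basic amino acids are Lys (K), Arg (R), and His (H).
Matching residues: R1, R2, R10, K13.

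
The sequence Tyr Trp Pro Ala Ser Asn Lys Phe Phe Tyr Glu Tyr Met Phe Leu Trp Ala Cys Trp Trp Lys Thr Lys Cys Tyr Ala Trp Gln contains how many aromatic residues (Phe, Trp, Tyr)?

12

Matching residues: Tyr1, Trp2, Phe8, Phe9, Tyr10, Tyr12, Phe14, Trp16, Trp19, Trp20, Tyr25, Trp27.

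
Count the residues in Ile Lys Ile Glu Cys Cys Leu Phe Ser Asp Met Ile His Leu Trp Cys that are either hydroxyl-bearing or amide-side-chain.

1

Hydroxyl-bearing: S, T, Y. Amide-side-chain: N, Q.
Hydroxyl-bearing residues here: Ser9 (1).
Amide-side-chain residues here: none (0).
The two groups share no amino acid, so total = 1 + 0 = 1.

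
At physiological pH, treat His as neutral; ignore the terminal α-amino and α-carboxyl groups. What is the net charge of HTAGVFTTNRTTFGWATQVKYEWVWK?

+2

The side chains ionized at physiological pH are Lys/Arg (+1) and Asp/Glu (−1); with His treated as neutral, nothing else contributes.
Positive (K, R): R10, K20, K26 → +3.
Negative (D, E): E22 → −1.
Net charge = (+3) + (−1) = +2.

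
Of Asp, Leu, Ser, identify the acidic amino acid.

Asp

The acidic residues are Asp (D) and Glu (E), whose side chains end in a carboxylate group.
Of the listed options, only Asp belongs to this group.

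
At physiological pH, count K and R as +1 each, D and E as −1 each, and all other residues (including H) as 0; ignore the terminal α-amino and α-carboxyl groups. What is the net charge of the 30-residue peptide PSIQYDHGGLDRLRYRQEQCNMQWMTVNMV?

0

Positive (K, R): R12, R14, R16 → +3.
Negative (D, E): D6, D11, E18 → −3.
Net charge = (+3) + (−3) = 0.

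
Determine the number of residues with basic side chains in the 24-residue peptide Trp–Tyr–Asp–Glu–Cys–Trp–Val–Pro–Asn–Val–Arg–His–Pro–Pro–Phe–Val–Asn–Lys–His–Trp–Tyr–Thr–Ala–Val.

4

Lysine (K), arginine (R), and histidine (H) have basic, nitrogen-containing side chains.
Matching residues: Arg11, His12, Lys18, His19.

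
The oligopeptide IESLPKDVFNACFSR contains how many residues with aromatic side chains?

The aromatic amino acids are Phe (F, benzyl), Trp (W, indole), and Tyr (Y, phenol).
Matching residues: F9, F13.

2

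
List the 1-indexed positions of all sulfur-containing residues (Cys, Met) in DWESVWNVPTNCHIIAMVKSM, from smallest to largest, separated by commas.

12, 17, 21

Matching residues: C12, M17, M21.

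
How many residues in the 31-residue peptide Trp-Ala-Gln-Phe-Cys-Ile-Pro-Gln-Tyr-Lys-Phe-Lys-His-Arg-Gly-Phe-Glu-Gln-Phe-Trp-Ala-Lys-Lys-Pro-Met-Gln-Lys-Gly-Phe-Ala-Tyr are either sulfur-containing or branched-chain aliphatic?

Sulfur-containing: C, M. Branched-chain aliphatic: I, L, V.
Sulfur-containing residues here: Cys5, Met25 (2).
Branched-chain aliphatic residues here: Ile6 (1).
The two groups share no amino acid, so total = 2 + 1 = 3.

3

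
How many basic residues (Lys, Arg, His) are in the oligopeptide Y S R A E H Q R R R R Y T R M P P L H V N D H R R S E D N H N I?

12

Matching residues: R3, H6, R8, R9, R10, R11, R14, H19, H23, R24, R25, H30.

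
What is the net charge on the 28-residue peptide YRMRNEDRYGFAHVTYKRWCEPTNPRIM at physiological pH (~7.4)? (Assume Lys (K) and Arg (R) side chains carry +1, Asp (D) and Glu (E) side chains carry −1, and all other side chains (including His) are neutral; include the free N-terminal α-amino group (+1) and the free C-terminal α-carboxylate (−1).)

Positive (K, R): R2, R4, R8, K17, R18, R26 → +6.
Negative (D, E): E6, D7, E21 → −3.
The N-terminus (+1) and C-terminus (−1) cancel.
Net charge = (+6) + (−3) = +3.

+3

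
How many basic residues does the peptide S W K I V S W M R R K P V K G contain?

Lysine (K), arginine (R), and histidine (H) have basic, nitrogen-containing side chains.
Matching residues: K3, R9, R10, K11, K14.

5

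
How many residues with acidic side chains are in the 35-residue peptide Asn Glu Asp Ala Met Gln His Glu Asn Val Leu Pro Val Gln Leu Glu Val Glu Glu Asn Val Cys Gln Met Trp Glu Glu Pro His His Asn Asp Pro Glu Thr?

The acidic residues are Asp (D) and Glu (E), whose side chains end in a carboxylate group.
Matching residues: Glu2, Asp3, Glu8, Glu16, Glu18, Glu19, Glu26, Glu27, Asp32, Glu34.

10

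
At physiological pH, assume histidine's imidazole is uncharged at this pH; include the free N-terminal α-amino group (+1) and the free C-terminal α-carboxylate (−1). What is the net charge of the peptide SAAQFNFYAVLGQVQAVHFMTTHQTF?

Near pH 7.4, K and R contribute +1 each, D and E contribute −1 each, and every other side chain (His included, as stated) is uncharged.
Positive (K, R): none → +0.
Negative (D, E): none → −0.
The N-terminus (+1) and C-terminus (−1) cancel.
Net charge = (+0) + (−0) = 0.

0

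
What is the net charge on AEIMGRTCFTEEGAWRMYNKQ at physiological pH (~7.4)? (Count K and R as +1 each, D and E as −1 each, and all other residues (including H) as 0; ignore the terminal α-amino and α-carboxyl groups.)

Positive (K, R): R6, R16, K20 → +3.
Negative (D, E): E2, E11, E12 → −3.
Net charge = (+3) + (−3) = 0.

0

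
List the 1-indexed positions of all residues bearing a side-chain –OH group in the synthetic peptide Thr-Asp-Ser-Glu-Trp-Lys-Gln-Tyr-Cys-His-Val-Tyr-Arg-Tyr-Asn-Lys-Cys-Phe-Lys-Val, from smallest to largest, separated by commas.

1, 3, 8, 12, 14

Serine (S), threonine (T), and tyrosine (Y) each carry a hydroxyl group on the side chain.
Matching residues: Thr1, Ser3, Tyr8, Tyr12, Tyr14.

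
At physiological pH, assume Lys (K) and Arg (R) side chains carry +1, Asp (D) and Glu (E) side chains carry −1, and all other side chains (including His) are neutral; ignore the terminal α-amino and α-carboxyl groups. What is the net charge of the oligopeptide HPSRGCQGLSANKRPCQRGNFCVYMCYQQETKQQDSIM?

Positive (K, R): R4, K13, R14, R18, K32 → +5.
Negative (D, E): E30, D35 → −2.
Net charge = (+5) + (−2) = +3.

+3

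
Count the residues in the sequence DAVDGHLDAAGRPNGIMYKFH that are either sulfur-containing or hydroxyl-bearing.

2

Sulfur-containing: C, M. Hydroxyl-bearing: S, T, Y.
Sulfur-containing residues here: M17 (1).
Hydroxyl-bearing residues here: Y18 (1).
The two groups share no amino acid, so total = 1 + 1 = 2.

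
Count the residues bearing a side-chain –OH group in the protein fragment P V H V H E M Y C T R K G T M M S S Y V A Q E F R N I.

6

S, T, and Y are the three residues with a side-chain hydroxyl.
Matching residues: Y8, T10, T14, S17, S18, Y19.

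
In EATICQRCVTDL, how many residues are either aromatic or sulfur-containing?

2

Aromatic: F, W, Y. Sulfur-containing: C, M.
Aromatic residues here: none (0).
Sulfur-containing residues here: C5, C8 (2).
The two groups share no amino acid, so total = 0 + 2 = 2.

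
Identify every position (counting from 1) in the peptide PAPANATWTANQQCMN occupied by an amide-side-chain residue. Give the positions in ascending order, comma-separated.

5, 11, 12, 13, 16

Only N (asparagine) and Q (glutamine) carry a side-chain carboxamide.
Matching residues: N5, N11, Q12, Q13, N16.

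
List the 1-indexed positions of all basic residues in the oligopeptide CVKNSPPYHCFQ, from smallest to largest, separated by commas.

The basic amino acids are Lys (K), Arg (R), and His (H).
Matching residues: K3, H9.

3, 9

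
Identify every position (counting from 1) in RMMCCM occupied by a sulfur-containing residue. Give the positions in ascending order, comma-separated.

2, 3, 4, 5, 6

Cysteine (C, thiol) and methionine (M, thioether) are the two sulfur-containing amino acids.
Matching residues: M2, M3, C4, C5, M6.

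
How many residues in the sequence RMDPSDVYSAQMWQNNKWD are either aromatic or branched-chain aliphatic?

4

Aromatic: F, W, Y. Branched-chain aliphatic: I, L, V.
Aromatic residues here: Y8, W13, W18 (3).
Branched-chain aliphatic residues here: V7 (1).
The two groups share no amino acid, so total = 3 + 1 = 4.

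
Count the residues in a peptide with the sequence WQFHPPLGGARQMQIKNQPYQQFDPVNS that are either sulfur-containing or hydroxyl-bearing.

3

Sulfur-containing: C, M. Hydroxyl-bearing: S, T, Y.
Sulfur-containing residues here: M13 (1).
Hydroxyl-bearing residues here: Y20, S28 (2).
The two groups share no amino acid, so total = 1 + 2 = 3.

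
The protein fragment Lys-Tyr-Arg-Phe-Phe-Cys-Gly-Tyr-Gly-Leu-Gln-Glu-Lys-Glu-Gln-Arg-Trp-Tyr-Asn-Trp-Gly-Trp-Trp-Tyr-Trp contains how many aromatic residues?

11

Phenylalanine (F), tryptophan (W), and tyrosine (Y) have aromatic ring side chains.
Matching residues: Tyr2, Phe4, Phe5, Tyr8, Trp17, Tyr18, Trp20, Trp22, Trp23, Tyr24, Trp25.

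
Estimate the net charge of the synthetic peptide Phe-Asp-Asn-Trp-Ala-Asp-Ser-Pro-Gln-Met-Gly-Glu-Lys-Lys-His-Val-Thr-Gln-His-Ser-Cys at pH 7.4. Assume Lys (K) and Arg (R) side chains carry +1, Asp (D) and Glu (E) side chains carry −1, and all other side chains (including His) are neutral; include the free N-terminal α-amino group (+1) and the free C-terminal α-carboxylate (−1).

Positive (K, R): Lys13, Lys14 → +2.
Negative (D, E): Asp2, Asp6, Glu12 → −3.
The N-terminus (+1) and C-terminus (−1) cancel.
Net charge = (+2) + (−3) = −1.

-1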